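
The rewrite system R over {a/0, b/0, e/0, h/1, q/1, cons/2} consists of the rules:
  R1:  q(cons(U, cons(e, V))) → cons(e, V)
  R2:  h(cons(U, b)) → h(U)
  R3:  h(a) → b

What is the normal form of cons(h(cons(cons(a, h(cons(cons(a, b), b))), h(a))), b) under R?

cons(b, b)

1. cons(h(cons(cons(a, h(cons(cons(a, b), b))), h(a))), b)  →  cons(h(cons(cons(a, h(cons(a, b))), h(a))), b)   [R2 at 1.1.1.2]
2. cons(h(cons(cons(a, h(cons(a, b))), h(a))), b)  →  cons(h(cons(cons(a, h(a)), h(a))), b)   [R2 at 1.1.1.2]
3. cons(h(cons(cons(a, h(a)), h(a))), b)  →  cons(h(cons(cons(a, b), h(a))), b)   [R3 at 1.1.1.2]
4. cons(h(cons(cons(a, b), h(a))), b)  →  cons(h(cons(cons(a, b), b)), b)   [R3 at 1.1.2]
5. cons(h(cons(cons(a, b), b)), b)  →  cons(h(cons(a, b)), b)   [R2 at 1]
6. cons(h(cons(a, b)), b)  →  cons(h(a), b)   [R2 at 1]
7. cons(h(a), b)  →  cons(b, b)   [R3 at 1]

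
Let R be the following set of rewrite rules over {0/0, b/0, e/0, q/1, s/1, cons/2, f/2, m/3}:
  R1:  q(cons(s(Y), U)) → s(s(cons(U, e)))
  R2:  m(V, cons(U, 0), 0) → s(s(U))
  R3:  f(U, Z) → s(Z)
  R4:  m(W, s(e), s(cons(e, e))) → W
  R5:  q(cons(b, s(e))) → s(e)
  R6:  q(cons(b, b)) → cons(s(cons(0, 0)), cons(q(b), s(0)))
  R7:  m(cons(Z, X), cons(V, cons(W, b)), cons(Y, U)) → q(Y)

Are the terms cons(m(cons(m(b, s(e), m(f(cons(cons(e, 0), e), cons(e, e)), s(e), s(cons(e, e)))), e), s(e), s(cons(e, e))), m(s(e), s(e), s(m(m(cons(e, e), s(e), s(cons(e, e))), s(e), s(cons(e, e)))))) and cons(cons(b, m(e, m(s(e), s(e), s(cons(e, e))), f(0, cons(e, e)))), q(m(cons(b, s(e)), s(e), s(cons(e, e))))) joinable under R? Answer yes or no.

Reduce t₁ = cons(m(cons(m(b, s(e), m(f(cons(cons(e, 0), e), cons(e, e)), s(e), s(cons(e, e)))), e), s(e), s(cons(e, e))), m(s(e), s(e), s(m(m(cons(e, e), s(e), s(cons(e, e))), s(e), s(cons(e, e)))))):
1. cons(m(cons(m(b, s(e), m(f(cons(cons(e, 0), e), cons(e, e)), s(e), s(cons(e, e)))), e), s(e), s(cons(e, e))), m(s(e), s(e), s(m(m(cons(e, e), s(e), s(cons(e, e))), s(e), s(cons(e, e))))))  →  cons(cons(m(b, s(e), m(f(cons(cons(e, 0), e), cons(e, e)), s(e), s(cons(e, e)))), e), m(s(e), s(e), s(m(m(cons(e, e), s(e), s(cons(e, e))), s(e), s(cons(e, e))))))   [R4 at 1]
2. cons(cons(m(b, s(e), m(f(cons(cons(e, 0), e), cons(e, e)), s(e), s(cons(e, e)))), e), m(s(e), s(e), s(m(m(cons(e, e), s(e), s(cons(e, e))), s(e), s(cons(e, e))))))  →  cons(cons(m(b, s(e), f(cons(cons(e, 0), e), cons(e, e))), e), m(s(e), s(e), s(m(m(cons(e, e), s(e), s(cons(e, e))), s(e), s(cons(e, e))))))   [R4 at 1.1.3]
3. cons(cons(m(b, s(e), f(cons(cons(e, 0), e), cons(e, e))), e), m(s(e), s(e), s(m(m(cons(e, e), s(e), s(cons(e, e))), s(e), s(cons(e, e))))))  →  cons(cons(m(b, s(e), s(cons(e, e))), e), m(s(e), s(e), s(m(m(cons(e, e), s(e), s(cons(e, e))), s(e), s(cons(e, e))))))   [R3 at 1.1.3]
4. cons(cons(m(b, s(e), s(cons(e, e))), e), m(s(e), s(e), s(m(m(cons(e, e), s(e), s(cons(e, e))), s(e), s(cons(e, e))))))  →  cons(cons(b, e), m(s(e), s(e), s(m(m(cons(e, e), s(e), s(cons(e, e))), s(e), s(cons(e, e))))))   [R4 at 1.1]
5. cons(cons(b, e), m(s(e), s(e), s(m(m(cons(e, e), s(e), s(cons(e, e))), s(e), s(cons(e, e))))))  →  cons(cons(b, e), m(s(e), s(e), s(m(cons(e, e), s(e), s(cons(e, e))))))   [R4 at 2.3.1]
6. cons(cons(b, e), m(s(e), s(e), s(m(cons(e, e), s(e), s(cons(e, e))))))  →  cons(cons(b, e), m(s(e), s(e), s(cons(e, e))))   [R4 at 2.3.1]
7. cons(cons(b, e), m(s(e), s(e), s(cons(e, e))))  →  cons(cons(b, e), s(e))   [R4 at 2]

Reduce t₂ = cons(cons(b, m(e, m(s(e), s(e), s(cons(e, e))), f(0, cons(e, e)))), q(m(cons(b, s(e)), s(e), s(cons(e, e))))):
1. cons(cons(b, m(e, m(s(e), s(e), s(cons(e, e))), f(0, cons(e, e)))), q(m(cons(b, s(e)), s(e), s(cons(e, e)))))  →  cons(cons(b, m(e, s(e), f(0, cons(e, e)))), q(m(cons(b, s(e)), s(e), s(cons(e, e)))))   [R4 at 1.2.2]
2. cons(cons(b, m(e, s(e), f(0, cons(e, e)))), q(m(cons(b, s(e)), s(e), s(cons(e, e)))))  →  cons(cons(b, m(e, s(e), s(cons(e, e)))), q(m(cons(b, s(e)), s(e), s(cons(e, e)))))   [R3 at 1.2.3]
3. cons(cons(b, m(e, s(e), s(cons(e, e)))), q(m(cons(b, s(e)), s(e), s(cons(e, e)))))  →  cons(cons(b, e), q(m(cons(b, s(e)), s(e), s(cons(e, e)))))   [R4 at 1.2]
4. cons(cons(b, e), q(m(cons(b, s(e)), s(e), s(cons(e, e)))))  →  cons(cons(b, e), q(cons(b, s(e))))   [R4 at 2.1]
5. cons(cons(b, e), q(cons(b, s(e))))  →  cons(cons(b, e), s(e))   [R5 at 2]

yes — NF(t₁) = cons(cons(b, e), s(e)), NF(t₂) = cons(cons(b, e), s(e))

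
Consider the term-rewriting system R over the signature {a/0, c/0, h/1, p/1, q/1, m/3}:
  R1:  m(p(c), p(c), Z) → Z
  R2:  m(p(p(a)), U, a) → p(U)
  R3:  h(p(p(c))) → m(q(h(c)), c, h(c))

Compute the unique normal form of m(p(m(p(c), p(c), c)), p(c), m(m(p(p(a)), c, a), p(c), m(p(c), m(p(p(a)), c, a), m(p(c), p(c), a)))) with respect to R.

a

1. m(p(m(p(c), p(c), c)), p(c), m(m(p(p(a)), c, a), p(c), m(p(c), m(p(p(a)), c, a), m(p(c), p(c), a))))  →  m(p(c), p(c), m(m(p(p(a)), c, a), p(c), m(p(c), m(p(p(a)), c, a), m(p(c), p(c), a))))   [R1 at 1.1]
2. m(p(c), p(c), m(m(p(p(a)), c, a), p(c), m(p(c), m(p(p(a)), c, a), m(p(c), p(c), a))))  →  m(m(p(p(a)), c, a), p(c), m(p(c), m(p(p(a)), c, a), m(p(c), p(c), a)))   [R1 at ε]
3. m(m(p(p(a)), c, a), p(c), m(p(c), m(p(p(a)), c, a), m(p(c), p(c), a)))  →  m(p(c), p(c), m(p(c), m(p(p(a)), c, a), m(p(c), p(c), a)))   [R2 at 1]
4. m(p(c), p(c), m(p(c), m(p(p(a)), c, a), m(p(c), p(c), a)))  →  m(p(c), m(p(p(a)), c, a), m(p(c), p(c), a))   [R1 at ε]
5. m(p(c), m(p(p(a)), c, a), m(p(c), p(c), a))  →  m(p(c), p(c), m(p(c), p(c), a))   [R2 at 2]
6. m(p(c), p(c), m(p(c), p(c), a))  →  m(p(c), p(c), a)   [R1 at ε]
7. m(p(c), p(c), a)  →  a   [R1 at ε]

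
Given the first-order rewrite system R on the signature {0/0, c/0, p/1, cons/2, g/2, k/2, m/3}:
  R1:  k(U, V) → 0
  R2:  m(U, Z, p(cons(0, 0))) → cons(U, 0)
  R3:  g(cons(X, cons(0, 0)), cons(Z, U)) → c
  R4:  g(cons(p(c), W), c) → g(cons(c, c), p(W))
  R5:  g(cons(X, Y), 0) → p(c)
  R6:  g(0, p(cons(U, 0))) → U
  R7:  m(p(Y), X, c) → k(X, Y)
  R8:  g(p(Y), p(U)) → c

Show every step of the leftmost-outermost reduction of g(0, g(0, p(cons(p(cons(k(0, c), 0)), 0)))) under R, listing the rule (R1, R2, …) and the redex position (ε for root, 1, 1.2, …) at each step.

1. g(0, g(0, p(cons(p(cons(k(0, c), 0)), 0))))  →  g(0, p(cons(k(0, c), 0)))   [R6 at 2]
2. g(0, p(cons(k(0, c), 0)))  →  k(0, c)   [R6 at ε]
3. k(0, c)  →  0   [R1 at ε]

0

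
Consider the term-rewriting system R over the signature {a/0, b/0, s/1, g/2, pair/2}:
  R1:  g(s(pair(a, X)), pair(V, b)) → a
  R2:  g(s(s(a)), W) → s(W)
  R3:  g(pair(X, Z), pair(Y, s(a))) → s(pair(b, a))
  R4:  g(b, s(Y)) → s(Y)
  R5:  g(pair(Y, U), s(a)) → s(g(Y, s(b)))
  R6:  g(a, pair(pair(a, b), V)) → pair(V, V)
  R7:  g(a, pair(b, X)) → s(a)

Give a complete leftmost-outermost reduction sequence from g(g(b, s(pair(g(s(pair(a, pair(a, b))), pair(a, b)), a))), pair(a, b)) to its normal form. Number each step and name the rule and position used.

a

1. g(g(b, s(pair(g(s(pair(a, pair(a, b))), pair(a, b)), a))), pair(a, b))  →  g(s(pair(g(s(pair(a, pair(a, b))), pair(a, b)), a)), pair(a, b))   [R4 at 1]
2. g(s(pair(g(s(pair(a, pair(a, b))), pair(a, b)), a)), pair(a, b))  →  g(s(pair(a, a)), pair(a, b))   [R1 at 1.1.1]
3. g(s(pair(a, a)), pair(a, b))  →  a   [R1 at ε]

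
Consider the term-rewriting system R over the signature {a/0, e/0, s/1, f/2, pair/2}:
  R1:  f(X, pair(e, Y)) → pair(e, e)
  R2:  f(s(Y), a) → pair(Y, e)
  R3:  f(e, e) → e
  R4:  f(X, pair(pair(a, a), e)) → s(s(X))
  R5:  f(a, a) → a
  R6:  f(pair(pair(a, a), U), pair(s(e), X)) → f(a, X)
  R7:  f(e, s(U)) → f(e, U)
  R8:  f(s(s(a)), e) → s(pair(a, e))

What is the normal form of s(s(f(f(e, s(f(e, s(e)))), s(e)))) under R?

s(s(e))

1. s(s(f(f(e, s(f(e, s(e)))), s(e))))  →  s(s(f(f(e, f(e, s(e))), s(e))))   [R7 at 1.1.1]
2. s(s(f(f(e, f(e, s(e))), s(e))))  →  s(s(f(f(e, f(e, e)), s(e))))   [R7 at 1.1.1.2]
3. s(s(f(f(e, f(e, e)), s(e))))  →  s(s(f(f(e, e), s(e))))   [R3 at 1.1.1.2]
4. s(s(f(f(e, e), s(e))))  →  s(s(f(e, s(e))))   [R3 at 1.1.1]
5. s(s(f(e, s(e))))  →  s(s(f(e, e)))   [R7 at 1.1]
6. s(s(f(e, e)))  →  s(s(e))   [R3 at 1.1]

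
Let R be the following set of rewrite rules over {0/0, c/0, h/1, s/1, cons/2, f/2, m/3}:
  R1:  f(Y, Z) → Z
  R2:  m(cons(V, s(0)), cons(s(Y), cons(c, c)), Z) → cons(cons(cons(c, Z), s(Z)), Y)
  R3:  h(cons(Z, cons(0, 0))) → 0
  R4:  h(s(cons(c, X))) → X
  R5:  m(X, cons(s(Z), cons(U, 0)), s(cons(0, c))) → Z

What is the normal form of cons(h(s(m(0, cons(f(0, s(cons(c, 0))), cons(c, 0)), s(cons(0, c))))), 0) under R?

1. cons(h(s(m(0, cons(f(0, s(cons(c, 0))), cons(c, 0)), s(cons(0, c))))), 0)  →  cons(h(s(m(0, cons(s(cons(c, 0)), cons(c, 0)), s(cons(0, c))))), 0)   [R1 at 1.1.1.2.1]
2. cons(h(s(m(0, cons(s(cons(c, 0)), cons(c, 0)), s(cons(0, c))))), 0)  →  cons(h(s(cons(c, 0))), 0)   [R5 at 1.1.1]
3. cons(h(s(cons(c, 0))), 0)  →  cons(0, 0)   [R4 at 1]

cons(0, 0)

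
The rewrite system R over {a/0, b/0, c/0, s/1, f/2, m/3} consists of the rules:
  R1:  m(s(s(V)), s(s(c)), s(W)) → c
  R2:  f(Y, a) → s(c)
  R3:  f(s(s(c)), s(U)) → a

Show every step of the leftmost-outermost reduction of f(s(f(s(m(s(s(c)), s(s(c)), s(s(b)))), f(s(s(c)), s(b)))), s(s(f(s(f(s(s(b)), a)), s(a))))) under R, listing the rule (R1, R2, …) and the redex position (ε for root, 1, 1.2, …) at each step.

a

1. f(s(f(s(m(s(s(c)), s(s(c)), s(s(b)))), f(s(s(c)), s(b)))), s(s(f(s(f(s(s(b)), a)), s(a)))))  →  f(s(f(s(c), f(s(s(c)), s(b)))), s(s(f(s(f(s(s(b)), a)), s(a)))))   [R1 at 1.1.1.1]
2. f(s(f(s(c), f(s(s(c)), s(b)))), s(s(f(s(f(s(s(b)), a)), s(a)))))  →  f(s(f(s(c), a)), s(s(f(s(f(s(s(b)), a)), s(a)))))   [R3 at 1.1.2]
3. f(s(f(s(c), a)), s(s(f(s(f(s(s(b)), a)), s(a)))))  →  f(s(s(c)), s(s(f(s(f(s(s(b)), a)), s(a)))))   [R2 at 1.1]
4. f(s(s(c)), s(s(f(s(f(s(s(b)), a)), s(a)))))  →  a   [R3 at ε]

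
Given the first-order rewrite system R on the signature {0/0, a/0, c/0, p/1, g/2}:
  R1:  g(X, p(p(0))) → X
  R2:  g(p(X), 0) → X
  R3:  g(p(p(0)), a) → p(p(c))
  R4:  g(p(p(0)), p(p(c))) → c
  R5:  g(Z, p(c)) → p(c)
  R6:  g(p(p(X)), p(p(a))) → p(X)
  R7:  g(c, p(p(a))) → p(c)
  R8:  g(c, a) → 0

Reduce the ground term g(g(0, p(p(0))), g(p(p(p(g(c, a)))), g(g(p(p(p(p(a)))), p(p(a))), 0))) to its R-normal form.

1. g(g(0, p(p(0))), g(p(p(p(g(c, a)))), g(g(p(p(p(p(a)))), p(p(a))), 0)))  →  g(0, g(p(p(p(g(c, a)))), g(g(p(p(p(p(a)))), p(p(a))), 0)))   [R1 at 1]
2. g(0, g(p(p(p(g(c, a)))), g(g(p(p(p(p(a)))), p(p(a))), 0)))  →  g(0, g(p(p(p(0))), g(g(p(p(p(p(a)))), p(p(a))), 0)))   [R8 at 2.1.1.1.1]
3. g(0, g(p(p(p(0))), g(g(p(p(p(p(a)))), p(p(a))), 0)))  →  g(0, g(p(p(p(0))), g(p(p(p(a))), 0)))   [R6 at 2.2.1]
4. g(0, g(p(p(p(0))), g(p(p(p(a))), 0)))  →  g(0, g(p(p(p(0))), p(p(a))))   [R2 at 2.2]
5. g(0, g(p(p(p(0))), p(p(a))))  →  g(0, p(p(0)))   [R6 at 2]
6. g(0, p(p(0)))  →  0   [R1 at ε]

0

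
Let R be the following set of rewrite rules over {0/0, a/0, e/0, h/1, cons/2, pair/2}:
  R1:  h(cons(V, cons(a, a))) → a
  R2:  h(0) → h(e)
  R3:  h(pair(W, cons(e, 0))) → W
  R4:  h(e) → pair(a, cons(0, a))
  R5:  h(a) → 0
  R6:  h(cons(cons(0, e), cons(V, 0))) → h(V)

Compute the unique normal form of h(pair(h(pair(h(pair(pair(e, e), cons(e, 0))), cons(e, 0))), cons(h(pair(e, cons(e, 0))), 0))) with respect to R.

1. h(pair(h(pair(h(pair(pair(e, e), cons(e, 0))), cons(e, 0))), cons(h(pair(e, cons(e, 0))), 0)))  →  h(pair(h(pair(pair(e, e), cons(e, 0))), cons(h(pair(e, cons(e, 0))), 0)))   [R3 at 1.1]
2. h(pair(h(pair(pair(e, e), cons(e, 0))), cons(h(pair(e, cons(e, 0))), 0)))  →  h(pair(pair(e, e), cons(h(pair(e, cons(e, 0))), 0)))   [R3 at 1.1]
3. h(pair(pair(e, e), cons(h(pair(e, cons(e, 0))), 0)))  →  h(pair(pair(e, e), cons(e, 0)))   [R3 at 1.2.1]
4. h(pair(pair(e, e), cons(e, 0)))  →  pair(e, e)   [R3 at ε]

pair(e, e)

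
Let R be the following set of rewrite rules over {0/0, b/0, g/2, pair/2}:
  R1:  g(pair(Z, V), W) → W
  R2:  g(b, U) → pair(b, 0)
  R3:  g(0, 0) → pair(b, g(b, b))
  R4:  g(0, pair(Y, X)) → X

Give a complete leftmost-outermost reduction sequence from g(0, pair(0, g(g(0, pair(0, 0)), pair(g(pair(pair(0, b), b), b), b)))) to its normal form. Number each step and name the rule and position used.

1. g(0, pair(0, g(g(0, pair(0, 0)), pair(g(pair(pair(0, b), b), b), b))))  →  g(g(0, pair(0, 0)), pair(g(pair(pair(0, b), b), b), b))   [R4 at ε]
2. g(g(0, pair(0, 0)), pair(g(pair(pair(0, b), b), b), b))  →  g(0, pair(g(pair(pair(0, b), b), b), b))   [R4 at 1]
3. g(0, pair(g(pair(pair(0, b), b), b), b))  →  b   [R4 at ε]

b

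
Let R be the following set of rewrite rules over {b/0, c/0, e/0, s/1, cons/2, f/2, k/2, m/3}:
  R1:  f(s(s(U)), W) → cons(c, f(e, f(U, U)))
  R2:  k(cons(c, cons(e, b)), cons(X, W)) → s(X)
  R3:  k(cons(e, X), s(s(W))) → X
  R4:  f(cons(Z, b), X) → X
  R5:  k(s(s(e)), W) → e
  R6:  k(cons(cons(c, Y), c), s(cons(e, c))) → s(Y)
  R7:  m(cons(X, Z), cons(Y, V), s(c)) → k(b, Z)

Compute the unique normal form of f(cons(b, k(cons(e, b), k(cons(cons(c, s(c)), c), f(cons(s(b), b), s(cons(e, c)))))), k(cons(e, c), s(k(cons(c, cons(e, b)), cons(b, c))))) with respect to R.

1. f(cons(b, k(cons(e, b), k(cons(cons(c, s(c)), c), f(cons(s(b), b), s(cons(e, c)))))), k(cons(e, c), s(k(cons(c, cons(e, b)), cons(b, c)))))  →  f(cons(b, k(cons(e, b), k(cons(cons(c, s(c)), c), s(cons(e, c))))), k(cons(e, c), s(k(cons(c, cons(e, b)), cons(b, c)))))   [R4 at 1.2.2.2]
2. f(cons(b, k(cons(e, b), k(cons(cons(c, s(c)), c), s(cons(e, c))))), k(cons(e, c), s(k(cons(c, cons(e, b)), cons(b, c)))))  →  f(cons(b, k(cons(e, b), s(s(c)))), k(cons(e, c), s(k(cons(c, cons(e, b)), cons(b, c)))))   [R6 at 1.2.2]
3. f(cons(b, k(cons(e, b), s(s(c)))), k(cons(e, c), s(k(cons(c, cons(e, b)), cons(b, c)))))  →  f(cons(b, b), k(cons(e, c), s(k(cons(c, cons(e, b)), cons(b, c)))))   [R3 at 1.2]
4. f(cons(b, b), k(cons(e, c), s(k(cons(c, cons(e, b)), cons(b, c)))))  →  k(cons(e, c), s(k(cons(c, cons(e, b)), cons(b, c))))   [R4 at ε]
5. k(cons(e, c), s(k(cons(c, cons(e, b)), cons(b, c))))  →  k(cons(e, c), s(s(b)))   [R2 at 2.1]
6. k(cons(e, c), s(s(b)))  →  c   [R3 at ε]

c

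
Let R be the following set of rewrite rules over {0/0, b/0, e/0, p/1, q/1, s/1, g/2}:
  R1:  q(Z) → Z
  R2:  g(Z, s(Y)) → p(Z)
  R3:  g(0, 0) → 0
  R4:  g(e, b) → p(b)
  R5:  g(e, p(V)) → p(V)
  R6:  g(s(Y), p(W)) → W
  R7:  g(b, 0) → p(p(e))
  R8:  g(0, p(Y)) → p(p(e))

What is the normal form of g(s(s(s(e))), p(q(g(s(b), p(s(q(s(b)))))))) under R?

1. g(s(s(s(e))), p(q(g(s(b), p(s(q(s(b))))))))  →  q(g(s(b), p(s(q(s(b))))))   [R6 at ε]
2. q(g(s(b), p(s(q(s(b))))))  →  g(s(b), p(s(q(s(b)))))   [R1 at ε]
3. g(s(b), p(s(q(s(b)))))  →  s(q(s(b)))   [R6 at ε]
4. s(q(s(b)))  →  s(s(b))   [R1 at 1]

s(s(b))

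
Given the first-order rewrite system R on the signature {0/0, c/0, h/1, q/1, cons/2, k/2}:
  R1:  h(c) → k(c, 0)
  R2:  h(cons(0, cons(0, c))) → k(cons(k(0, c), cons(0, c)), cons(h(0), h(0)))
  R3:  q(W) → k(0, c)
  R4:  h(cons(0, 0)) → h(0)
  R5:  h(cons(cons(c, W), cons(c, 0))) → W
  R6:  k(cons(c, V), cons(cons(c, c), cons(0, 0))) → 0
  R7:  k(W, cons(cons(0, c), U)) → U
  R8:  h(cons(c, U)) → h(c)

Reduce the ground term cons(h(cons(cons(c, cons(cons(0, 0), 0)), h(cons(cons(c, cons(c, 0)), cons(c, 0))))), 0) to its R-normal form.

cons(cons(cons(0, 0), 0), 0)

1. cons(h(cons(cons(c, cons(cons(0, 0), 0)), h(cons(cons(c, cons(c, 0)), cons(c, 0))))), 0)  →  cons(h(cons(cons(c, cons(cons(0, 0), 0)), cons(c, 0))), 0)   [R5 at 1.1.2]
2. cons(h(cons(cons(c, cons(cons(0, 0), 0)), cons(c, 0))), 0)  →  cons(cons(cons(0, 0), 0), 0)   [R5 at 1]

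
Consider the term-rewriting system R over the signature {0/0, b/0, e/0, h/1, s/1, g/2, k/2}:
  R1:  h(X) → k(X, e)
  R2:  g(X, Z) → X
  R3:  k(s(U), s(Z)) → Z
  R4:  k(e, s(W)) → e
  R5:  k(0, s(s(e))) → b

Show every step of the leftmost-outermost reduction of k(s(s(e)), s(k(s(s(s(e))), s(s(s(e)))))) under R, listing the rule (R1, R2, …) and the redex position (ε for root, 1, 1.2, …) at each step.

1. k(s(s(e)), s(k(s(s(s(e))), s(s(s(e))))))  →  k(s(s(s(e))), s(s(s(e))))   [R3 at ε]
2. k(s(s(s(e))), s(s(s(e))))  →  s(s(e))   [R3 at ε]

s(s(e))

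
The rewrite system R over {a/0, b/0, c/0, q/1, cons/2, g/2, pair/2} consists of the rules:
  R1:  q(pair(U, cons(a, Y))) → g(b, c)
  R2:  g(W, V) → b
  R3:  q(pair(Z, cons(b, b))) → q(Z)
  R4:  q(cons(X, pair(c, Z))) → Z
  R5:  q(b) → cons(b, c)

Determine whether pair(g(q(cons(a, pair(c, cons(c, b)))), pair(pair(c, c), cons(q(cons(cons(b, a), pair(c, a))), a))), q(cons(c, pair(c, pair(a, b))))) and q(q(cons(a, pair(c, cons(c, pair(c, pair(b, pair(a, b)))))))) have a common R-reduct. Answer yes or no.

Reduce t₁ = pair(g(q(cons(a, pair(c, cons(c, b)))), pair(pair(c, c), cons(q(cons(cons(b, a), pair(c, a))), a))), q(cons(c, pair(c, pair(a, b))))):
1. pair(g(q(cons(a, pair(c, cons(c, b)))), pair(pair(c, c), cons(q(cons(cons(b, a), pair(c, a))), a))), q(cons(c, pair(c, pair(a, b)))))  →  pair(b, q(cons(c, pair(c, pair(a, b)))))   [R2 at 1]
2. pair(b, q(cons(c, pair(c, pair(a, b)))))  →  pair(b, pair(a, b))   [R4 at 2]

Reduce t₂ = q(q(cons(a, pair(c, cons(c, pair(c, pair(b, pair(a, b)))))))):
1. q(q(cons(a, pair(c, cons(c, pair(c, pair(b, pair(a, b))))))))  →  q(cons(c, pair(c, pair(b, pair(a, b)))))   [R4 at 1]
2. q(cons(c, pair(c, pair(b, pair(a, b)))))  →  pair(b, pair(a, b))   [R4 at ε]

yes — NF(t₁) = pair(b, pair(a, b)), NF(t₂) = pair(b, pair(a, b))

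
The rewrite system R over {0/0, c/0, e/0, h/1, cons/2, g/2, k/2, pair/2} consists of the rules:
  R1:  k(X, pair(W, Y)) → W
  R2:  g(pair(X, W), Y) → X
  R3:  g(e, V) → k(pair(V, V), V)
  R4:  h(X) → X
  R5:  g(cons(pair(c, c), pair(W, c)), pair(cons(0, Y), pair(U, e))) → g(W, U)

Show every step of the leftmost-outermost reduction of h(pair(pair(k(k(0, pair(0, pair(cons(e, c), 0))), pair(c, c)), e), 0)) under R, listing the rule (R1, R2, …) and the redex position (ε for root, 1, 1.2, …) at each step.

pair(pair(c, e), 0)

1. h(pair(pair(k(k(0, pair(0, pair(cons(e, c), 0))), pair(c, c)), e), 0))  →  pair(pair(k(k(0, pair(0, pair(cons(e, c), 0))), pair(c, c)), e), 0)   [R4 at ε]
2. pair(pair(k(k(0, pair(0, pair(cons(e, c), 0))), pair(c, c)), e), 0)  →  pair(pair(c, e), 0)   [R1 at 1.1]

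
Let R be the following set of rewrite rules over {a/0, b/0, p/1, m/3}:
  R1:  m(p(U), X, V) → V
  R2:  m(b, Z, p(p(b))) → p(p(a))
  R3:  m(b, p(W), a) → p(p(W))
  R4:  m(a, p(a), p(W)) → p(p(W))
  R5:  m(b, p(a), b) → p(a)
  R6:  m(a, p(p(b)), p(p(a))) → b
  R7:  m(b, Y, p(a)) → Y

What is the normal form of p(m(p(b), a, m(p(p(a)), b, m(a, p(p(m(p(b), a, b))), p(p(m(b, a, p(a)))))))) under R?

p(b)

1. p(m(p(b), a, m(p(p(a)), b, m(a, p(p(m(p(b), a, b))), p(p(m(b, a, p(a))))))))  →  p(m(p(p(a)), b, m(a, p(p(m(p(b), a, b))), p(p(m(b, a, p(a)))))))   [R1 at 1]
2. p(m(p(p(a)), b, m(a, p(p(m(p(b), a, b))), p(p(m(b, a, p(a)))))))  →  p(m(a, p(p(m(p(b), a, b))), p(p(m(b, a, p(a))))))   [R1 at 1]
3. p(m(a, p(p(m(p(b), a, b))), p(p(m(b, a, p(a))))))  →  p(m(a, p(p(b)), p(p(m(b, a, p(a))))))   [R1 at 1.2.1.1]
4. p(m(a, p(p(b)), p(p(m(b, a, p(a))))))  →  p(m(a, p(p(b)), p(p(a))))   [R7 at 1.3.1.1]
5. p(m(a, p(p(b)), p(p(a))))  →  p(b)   [R6 at 1]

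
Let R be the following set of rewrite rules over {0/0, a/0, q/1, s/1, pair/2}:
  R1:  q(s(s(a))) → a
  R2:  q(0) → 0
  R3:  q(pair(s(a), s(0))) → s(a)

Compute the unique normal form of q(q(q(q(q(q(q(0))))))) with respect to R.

0

1. q(q(q(q(q(q(q(0)))))))  →  q(q(q(q(q(q(0))))))   [R2 at 1.1.1.1.1.1]
2. q(q(q(q(q(q(0))))))  →  q(q(q(q(q(0)))))   [R2 at 1.1.1.1.1]
3. q(q(q(q(q(0)))))  →  q(q(q(q(0))))   [R2 at 1.1.1.1]
4. q(q(q(q(0))))  →  q(q(q(0)))   [R2 at 1.1.1]
5. q(q(q(0)))  →  q(q(0))   [R2 at 1.1]
6. q(q(0))  →  q(0)   [R2 at 1]
7. q(0)  →  0   [R2 at ε]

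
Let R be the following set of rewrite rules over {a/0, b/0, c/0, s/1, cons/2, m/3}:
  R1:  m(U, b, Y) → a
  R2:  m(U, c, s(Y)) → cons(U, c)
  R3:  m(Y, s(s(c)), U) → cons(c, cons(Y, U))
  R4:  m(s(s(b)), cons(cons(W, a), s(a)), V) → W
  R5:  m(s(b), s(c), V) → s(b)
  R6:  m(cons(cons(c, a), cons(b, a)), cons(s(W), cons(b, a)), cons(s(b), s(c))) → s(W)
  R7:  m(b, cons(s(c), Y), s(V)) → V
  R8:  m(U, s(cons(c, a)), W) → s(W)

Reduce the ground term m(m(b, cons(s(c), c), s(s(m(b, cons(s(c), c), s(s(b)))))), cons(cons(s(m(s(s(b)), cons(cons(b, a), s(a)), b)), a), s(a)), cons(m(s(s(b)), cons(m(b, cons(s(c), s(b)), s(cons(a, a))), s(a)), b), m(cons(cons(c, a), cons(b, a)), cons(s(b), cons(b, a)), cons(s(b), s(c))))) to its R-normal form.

1. m(m(b, cons(s(c), c), s(s(m(b, cons(s(c), c), s(s(b)))))), cons(cons(s(m(s(s(b)), cons(cons(b, a), s(a)), b)), a), s(a)), cons(m(s(s(b)), cons(m(b, cons(s(c), s(b)), s(cons(a, a))), s(a)), b), m(cons(cons(c, a), cons(b, a)), cons(s(b), cons(b, a)), cons(s(b), s(c)))))  →  m(s(m(b, cons(s(c), c), s(s(b)))), cons(cons(s(m(s(s(b)), cons(cons(b, a), s(a)), b)), a), s(a)), cons(m(s(s(b)), cons(m(b, cons(s(c), s(b)), s(cons(a, a))), s(a)), b), m(cons(cons(c, a), cons(b, a)), cons(s(b), cons(b, a)), cons(s(b), s(c)))))   [R7 at 1]
2. m(s(m(b, cons(s(c), c), s(s(b)))), cons(cons(s(m(s(s(b)), cons(cons(b, a), s(a)), b)), a), s(a)), cons(m(s(s(b)), cons(m(b, cons(s(c), s(b)), s(cons(a, a))), s(a)), b), m(cons(cons(c, a), cons(b, a)), cons(s(b), cons(b, a)), cons(s(b), s(c)))))  →  m(s(s(b)), cons(cons(s(m(s(s(b)), cons(cons(b, a), s(a)), b)), a), s(a)), cons(m(s(s(b)), cons(m(b, cons(s(c), s(b)), s(cons(a, a))), s(a)), b), m(cons(cons(c, a), cons(b, a)), cons(s(b), cons(b, a)), cons(s(b), s(c)))))   [R7 at 1.1]
3. m(s(s(b)), cons(cons(s(m(s(s(b)), cons(cons(b, a), s(a)), b)), a), s(a)), cons(m(s(s(b)), cons(m(b, cons(s(c), s(b)), s(cons(a, a))), s(a)), b), m(cons(cons(c, a), cons(b, a)), cons(s(b), cons(b, a)), cons(s(b), s(c)))))  →  s(m(s(s(b)), cons(cons(b, a), s(a)), b))   [R4 at ε]
4. s(m(s(s(b)), cons(cons(b, a), s(a)), b))  →  s(b)   [R4 at 1]

s(b)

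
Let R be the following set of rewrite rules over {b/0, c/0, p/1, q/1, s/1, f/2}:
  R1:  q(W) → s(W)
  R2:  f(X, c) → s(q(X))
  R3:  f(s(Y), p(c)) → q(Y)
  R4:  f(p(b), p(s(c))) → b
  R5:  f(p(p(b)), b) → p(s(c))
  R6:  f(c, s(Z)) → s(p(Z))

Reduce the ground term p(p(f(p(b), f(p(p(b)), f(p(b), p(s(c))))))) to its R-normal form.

1. p(p(f(p(b), f(p(p(b)), f(p(b), p(s(c)))))))  →  p(p(f(p(b), f(p(p(b)), b))))   [R4 at 1.1.2.2]
2. p(p(f(p(b), f(p(p(b)), b))))  →  p(p(f(p(b), p(s(c)))))   [R5 at 1.1.2]
3. p(p(f(p(b), p(s(c)))))  →  p(p(b))   [R4 at 1.1]

p(p(b))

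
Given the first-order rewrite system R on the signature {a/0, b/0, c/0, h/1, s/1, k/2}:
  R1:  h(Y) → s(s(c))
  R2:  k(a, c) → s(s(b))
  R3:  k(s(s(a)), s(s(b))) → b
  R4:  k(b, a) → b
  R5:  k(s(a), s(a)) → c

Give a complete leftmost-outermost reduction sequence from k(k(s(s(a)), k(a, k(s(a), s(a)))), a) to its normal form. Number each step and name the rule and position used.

b

1. k(k(s(s(a)), k(a, k(s(a), s(a)))), a)  →  k(k(s(s(a)), k(a, c)), a)   [R5 at 1.2.2]
2. k(k(s(s(a)), k(a, c)), a)  →  k(k(s(s(a)), s(s(b))), a)   [R2 at 1.2]
3. k(k(s(s(a)), s(s(b))), a)  →  k(b, a)   [R3 at 1]
4. k(b, a)  →  b   [R4 at ε]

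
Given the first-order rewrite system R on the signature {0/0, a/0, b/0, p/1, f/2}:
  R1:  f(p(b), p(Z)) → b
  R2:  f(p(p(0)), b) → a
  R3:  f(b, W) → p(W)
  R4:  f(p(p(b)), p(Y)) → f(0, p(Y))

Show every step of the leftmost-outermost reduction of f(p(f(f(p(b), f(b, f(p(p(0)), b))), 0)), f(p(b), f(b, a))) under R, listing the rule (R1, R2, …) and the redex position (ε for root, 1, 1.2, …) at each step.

1. f(p(f(f(p(b), f(b, f(p(p(0)), b))), 0)), f(p(b), f(b, a)))  →  f(p(f(f(p(b), p(f(p(p(0)), b))), 0)), f(p(b), f(b, a)))   [R3 at 1.1.1.2]
2. f(p(f(f(p(b), p(f(p(p(0)), b))), 0)), f(p(b), f(b, a)))  →  f(p(f(b, 0)), f(p(b), f(b, a)))   [R1 at 1.1.1]
3. f(p(f(b, 0)), f(p(b), f(b, a)))  →  f(p(p(0)), f(p(b), f(b, a)))   [R3 at 1.1]
4. f(p(p(0)), f(p(b), f(b, a)))  →  f(p(p(0)), f(p(b), p(a)))   [R3 at 2.2]
5. f(p(p(0)), f(p(b), p(a)))  →  f(p(p(0)), b)   [R1 at 2]
6. f(p(p(0)), b)  →  a   [R2 at ε]

a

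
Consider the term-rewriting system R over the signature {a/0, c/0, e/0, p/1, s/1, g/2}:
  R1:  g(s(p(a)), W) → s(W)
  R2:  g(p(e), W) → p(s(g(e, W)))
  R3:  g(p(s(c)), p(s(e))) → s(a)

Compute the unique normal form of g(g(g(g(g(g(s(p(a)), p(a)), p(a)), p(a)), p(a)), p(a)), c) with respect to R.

1. g(g(g(g(g(g(s(p(a)), p(a)), p(a)), p(a)), p(a)), p(a)), c)  →  g(g(g(g(g(s(p(a)), p(a)), p(a)), p(a)), p(a)), c)   [R1 at 1.1.1.1.1]
2. g(g(g(g(g(s(p(a)), p(a)), p(a)), p(a)), p(a)), c)  →  g(g(g(g(s(p(a)), p(a)), p(a)), p(a)), c)   [R1 at 1.1.1.1]
3. g(g(g(g(s(p(a)), p(a)), p(a)), p(a)), c)  →  g(g(g(s(p(a)), p(a)), p(a)), c)   [R1 at 1.1.1]
4. g(g(g(s(p(a)), p(a)), p(a)), c)  →  g(g(s(p(a)), p(a)), c)   [R1 at 1.1]
5. g(g(s(p(a)), p(a)), c)  →  g(s(p(a)), c)   [R1 at 1]
6. g(s(p(a)), c)  →  s(c)   [R1 at ε]

s(c)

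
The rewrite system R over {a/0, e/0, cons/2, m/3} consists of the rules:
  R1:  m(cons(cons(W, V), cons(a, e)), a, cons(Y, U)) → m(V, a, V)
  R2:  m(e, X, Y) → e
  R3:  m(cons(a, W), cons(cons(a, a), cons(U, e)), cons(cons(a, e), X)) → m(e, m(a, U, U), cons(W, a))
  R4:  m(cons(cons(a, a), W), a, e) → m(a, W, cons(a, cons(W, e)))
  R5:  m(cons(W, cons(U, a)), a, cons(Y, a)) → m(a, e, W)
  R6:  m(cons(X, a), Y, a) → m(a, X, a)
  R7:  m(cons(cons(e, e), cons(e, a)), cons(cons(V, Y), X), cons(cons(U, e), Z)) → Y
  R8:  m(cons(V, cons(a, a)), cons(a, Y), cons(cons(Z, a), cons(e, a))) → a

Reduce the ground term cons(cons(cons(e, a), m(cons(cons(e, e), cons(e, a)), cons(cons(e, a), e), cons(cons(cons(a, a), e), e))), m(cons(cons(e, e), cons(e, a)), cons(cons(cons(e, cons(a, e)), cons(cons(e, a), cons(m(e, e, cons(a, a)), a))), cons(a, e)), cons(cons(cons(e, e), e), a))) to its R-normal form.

1. cons(cons(cons(e, a), m(cons(cons(e, e), cons(e, a)), cons(cons(e, a), e), cons(cons(cons(a, a), e), e))), m(cons(cons(e, e), cons(e, a)), cons(cons(cons(e, cons(a, e)), cons(cons(e, a), cons(m(e, e, cons(a, a)), a))), cons(a, e)), cons(cons(cons(e, e), e), a)))  →  cons(cons(cons(e, a), a), m(cons(cons(e, e), cons(e, a)), cons(cons(cons(e, cons(a, e)), cons(cons(e, a), cons(m(e, e, cons(a, a)), a))), cons(a, e)), cons(cons(cons(e, e), e), a)))   [R7 at 1.2]
2. cons(cons(cons(e, a), a), m(cons(cons(e, e), cons(e, a)), cons(cons(cons(e, cons(a, e)), cons(cons(e, a), cons(m(e, e, cons(a, a)), a))), cons(a, e)), cons(cons(cons(e, e), e), a)))  →  cons(cons(cons(e, a), a), cons(cons(e, a), cons(m(e, e, cons(a, a)), a)))   [R7 at 2]
3. cons(cons(cons(e, a), a), cons(cons(e, a), cons(m(e, e, cons(a, a)), a)))  →  cons(cons(cons(e, a), a), cons(cons(e, a), cons(e, a)))   [R2 at 2.2.1]

cons(cons(cons(e, a), a), cons(cons(e, a), cons(e, a)))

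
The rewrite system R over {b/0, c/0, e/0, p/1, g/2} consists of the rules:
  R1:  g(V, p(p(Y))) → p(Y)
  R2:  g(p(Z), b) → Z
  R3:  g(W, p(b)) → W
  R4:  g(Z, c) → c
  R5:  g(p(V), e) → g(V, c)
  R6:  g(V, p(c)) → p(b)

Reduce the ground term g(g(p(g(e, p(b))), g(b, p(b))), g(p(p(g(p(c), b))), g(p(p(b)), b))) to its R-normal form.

1. g(g(p(g(e, p(b))), g(b, p(b))), g(p(p(g(p(c), b))), g(p(p(b)), b)))  →  g(g(p(e), g(b, p(b))), g(p(p(g(p(c), b))), g(p(p(b)), b)))   [R3 at 1.1.1]
2. g(g(p(e), g(b, p(b))), g(p(p(g(p(c), b))), g(p(p(b)), b)))  →  g(g(p(e), b), g(p(p(g(p(c), b))), g(p(p(b)), b)))   [R3 at 1.2]
3. g(g(p(e), b), g(p(p(g(p(c), b))), g(p(p(b)), b)))  →  g(e, g(p(p(g(p(c), b))), g(p(p(b)), b)))   [R2 at 1]
4. g(e, g(p(p(g(p(c), b))), g(p(p(b)), b)))  →  g(e, g(p(p(c)), g(p(p(b)), b)))   [R2 at 2.1.1.1]
5. g(e, g(p(p(c)), g(p(p(b)), b)))  →  g(e, g(p(p(c)), p(b)))   [R2 at 2.2]
6. g(e, g(p(p(c)), p(b)))  →  g(e, p(p(c)))   [R3 at 2]
7. g(e, p(p(c)))  →  p(c)   [R1 at ε]

p(c)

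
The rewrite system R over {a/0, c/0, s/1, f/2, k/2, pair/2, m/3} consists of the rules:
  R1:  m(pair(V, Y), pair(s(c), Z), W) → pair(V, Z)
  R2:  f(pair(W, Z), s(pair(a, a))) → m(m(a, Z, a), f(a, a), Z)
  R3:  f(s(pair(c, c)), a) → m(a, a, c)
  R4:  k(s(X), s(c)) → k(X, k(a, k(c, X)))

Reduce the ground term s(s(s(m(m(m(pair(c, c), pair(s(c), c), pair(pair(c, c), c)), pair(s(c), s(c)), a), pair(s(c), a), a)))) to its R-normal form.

s(s(s(pair(c, a))))

1. s(s(s(m(m(m(pair(c, c), pair(s(c), c), pair(pair(c, c), c)), pair(s(c), s(c)), a), pair(s(c), a), a))))  →  s(s(s(m(m(pair(c, c), pair(s(c), s(c)), a), pair(s(c), a), a))))   [R1 at 1.1.1.1.1]
2. s(s(s(m(m(pair(c, c), pair(s(c), s(c)), a), pair(s(c), a), a))))  →  s(s(s(m(pair(c, s(c)), pair(s(c), a), a))))   [R1 at 1.1.1.1]
3. s(s(s(m(pair(c, s(c)), pair(s(c), a), a))))  →  s(s(s(pair(c, a))))   [R1 at 1.1.1]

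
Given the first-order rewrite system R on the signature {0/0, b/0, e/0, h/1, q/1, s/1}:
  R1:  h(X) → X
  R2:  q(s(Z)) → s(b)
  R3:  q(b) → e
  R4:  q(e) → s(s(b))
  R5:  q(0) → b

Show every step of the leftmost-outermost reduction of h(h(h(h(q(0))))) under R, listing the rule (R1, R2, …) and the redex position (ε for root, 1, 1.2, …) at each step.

b

1. h(h(h(h(q(0)))))  →  h(h(h(q(0))))   [R1 at ε]
2. h(h(h(q(0))))  →  h(h(q(0)))   [R1 at ε]
3. h(h(q(0)))  →  h(q(0))   [R1 at ε]
4. h(q(0))  →  q(0)   [R1 at ε]
5. q(0)  →  b   [R5 at ε]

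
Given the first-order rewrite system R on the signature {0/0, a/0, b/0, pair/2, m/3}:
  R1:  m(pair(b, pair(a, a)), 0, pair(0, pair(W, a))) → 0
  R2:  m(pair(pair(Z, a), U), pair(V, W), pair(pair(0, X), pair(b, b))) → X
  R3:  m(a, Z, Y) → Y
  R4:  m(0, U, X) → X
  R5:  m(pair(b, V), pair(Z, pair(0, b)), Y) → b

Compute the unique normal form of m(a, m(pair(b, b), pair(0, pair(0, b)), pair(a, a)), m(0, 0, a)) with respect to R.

a

1. m(a, m(pair(b, b), pair(0, pair(0, b)), pair(a, a)), m(0, 0, a))  →  m(0, 0, a)   [R3 at ε]
2. m(0, 0, a)  →  a   [R4 at ε]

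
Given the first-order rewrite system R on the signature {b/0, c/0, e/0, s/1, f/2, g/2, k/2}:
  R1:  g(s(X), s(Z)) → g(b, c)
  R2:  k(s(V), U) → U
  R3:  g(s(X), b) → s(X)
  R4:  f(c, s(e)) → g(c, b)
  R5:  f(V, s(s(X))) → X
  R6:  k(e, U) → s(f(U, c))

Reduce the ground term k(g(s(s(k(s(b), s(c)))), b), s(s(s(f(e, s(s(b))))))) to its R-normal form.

1. k(g(s(s(k(s(b), s(c)))), b), s(s(s(f(e, s(s(b)))))))  →  k(s(s(k(s(b), s(c)))), s(s(s(f(e, s(s(b)))))))   [R3 at 1]
2. k(s(s(k(s(b), s(c)))), s(s(s(f(e, s(s(b)))))))  →  s(s(s(f(e, s(s(b))))))   [R2 at ε]
3. s(s(s(f(e, s(s(b))))))  →  s(s(s(b)))   [R5 at 1.1.1]

s(s(s(b)))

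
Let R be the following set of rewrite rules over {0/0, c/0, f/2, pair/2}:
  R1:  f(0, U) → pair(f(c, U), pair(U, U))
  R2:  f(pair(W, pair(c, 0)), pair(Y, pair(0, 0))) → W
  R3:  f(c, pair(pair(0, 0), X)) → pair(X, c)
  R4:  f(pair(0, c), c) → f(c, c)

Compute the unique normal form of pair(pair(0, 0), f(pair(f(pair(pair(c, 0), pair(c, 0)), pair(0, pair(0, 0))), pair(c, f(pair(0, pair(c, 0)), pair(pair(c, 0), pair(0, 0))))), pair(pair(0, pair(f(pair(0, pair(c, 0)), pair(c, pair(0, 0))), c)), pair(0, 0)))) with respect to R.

pair(pair(0, 0), pair(c, 0))

1. pair(pair(0, 0), f(pair(f(pair(pair(c, 0), pair(c, 0)), pair(0, pair(0, 0))), pair(c, f(pair(0, pair(c, 0)), pair(pair(c, 0), pair(0, 0))))), pair(pair(0, pair(f(pair(0, pair(c, 0)), pair(c, pair(0, 0))), c)), pair(0, 0))))  →  pair(pair(0, 0), f(pair(pair(c, 0), pair(c, f(pair(0, pair(c, 0)), pair(pair(c, 0), pair(0, 0))))), pair(pair(0, pair(f(pair(0, pair(c, 0)), pair(c, pair(0, 0))), c)), pair(0, 0))))   [R2 at 2.1.1]
2. pair(pair(0, 0), f(pair(pair(c, 0), pair(c, f(pair(0, pair(c, 0)), pair(pair(c, 0), pair(0, 0))))), pair(pair(0, pair(f(pair(0, pair(c, 0)), pair(c, pair(0, 0))), c)), pair(0, 0))))  →  pair(pair(0, 0), f(pair(pair(c, 0), pair(c, 0)), pair(pair(0, pair(f(pair(0, pair(c, 0)), pair(c, pair(0, 0))), c)), pair(0, 0))))   [R2 at 2.1.2.2]
3. pair(pair(0, 0), f(pair(pair(c, 0), pair(c, 0)), pair(pair(0, pair(f(pair(0, pair(c, 0)), pair(c, pair(0, 0))), c)), pair(0, 0))))  →  pair(pair(0, 0), pair(c, 0))   [R2 at 2]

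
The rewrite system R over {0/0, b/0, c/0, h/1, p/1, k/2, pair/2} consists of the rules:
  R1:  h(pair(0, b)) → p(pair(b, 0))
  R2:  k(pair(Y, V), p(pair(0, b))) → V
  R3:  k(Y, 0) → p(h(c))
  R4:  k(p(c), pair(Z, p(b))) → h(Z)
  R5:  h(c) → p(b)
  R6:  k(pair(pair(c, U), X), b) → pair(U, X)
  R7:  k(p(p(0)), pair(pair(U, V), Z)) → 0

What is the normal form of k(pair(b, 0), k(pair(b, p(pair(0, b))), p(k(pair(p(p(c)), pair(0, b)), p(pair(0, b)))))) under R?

0

1. k(pair(b, 0), k(pair(b, p(pair(0, b))), p(k(pair(p(p(c)), pair(0, b)), p(pair(0, b))))))  →  k(pair(b, 0), k(pair(b, p(pair(0, b))), p(pair(0, b))))   [R2 at 2.2.1]
2. k(pair(b, 0), k(pair(b, p(pair(0, b))), p(pair(0, b))))  →  k(pair(b, 0), p(pair(0, b)))   [R2 at 2]
3. k(pair(b, 0), p(pair(0, b)))  →  0   [R2 at ε]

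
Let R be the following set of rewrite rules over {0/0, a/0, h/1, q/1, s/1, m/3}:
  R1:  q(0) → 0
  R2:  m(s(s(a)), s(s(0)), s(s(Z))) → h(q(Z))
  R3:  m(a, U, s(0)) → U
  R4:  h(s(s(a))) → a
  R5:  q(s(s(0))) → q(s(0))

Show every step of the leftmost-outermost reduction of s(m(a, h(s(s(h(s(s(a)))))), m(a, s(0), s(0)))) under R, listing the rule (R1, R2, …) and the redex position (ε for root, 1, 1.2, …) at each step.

1. s(m(a, h(s(s(h(s(s(a)))))), m(a, s(0), s(0))))  →  s(m(a, h(s(s(a))), m(a, s(0), s(0))))   [R4 at 1.2.1.1.1]
2. s(m(a, h(s(s(a))), m(a, s(0), s(0))))  →  s(m(a, a, m(a, s(0), s(0))))   [R4 at 1.2]
3. s(m(a, a, m(a, s(0), s(0))))  →  s(m(a, a, s(0)))   [R3 at 1.3]
4. s(m(a, a, s(0)))  →  s(a)   [R3 at 1]

s(a)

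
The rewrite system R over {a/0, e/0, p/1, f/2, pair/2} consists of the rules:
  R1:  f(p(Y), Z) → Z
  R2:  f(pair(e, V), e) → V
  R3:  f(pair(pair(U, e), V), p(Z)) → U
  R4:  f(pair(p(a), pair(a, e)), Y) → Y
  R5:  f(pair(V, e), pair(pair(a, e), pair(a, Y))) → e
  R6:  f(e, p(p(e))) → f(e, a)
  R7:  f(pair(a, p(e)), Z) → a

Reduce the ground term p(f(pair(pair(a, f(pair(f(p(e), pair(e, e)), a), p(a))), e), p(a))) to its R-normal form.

p(a)

1. p(f(pair(pair(a, f(pair(f(p(e), pair(e, e)), a), p(a))), e), p(a)))  →  p(f(pair(pair(a, f(pair(pair(e, e), a), p(a))), e), p(a)))   [R1 at 1.1.1.2.1.1]
2. p(f(pair(pair(a, f(pair(pair(e, e), a), p(a))), e), p(a)))  →  p(f(pair(pair(a, e), e), p(a)))   [R3 at 1.1.1.2]
3. p(f(pair(pair(a, e), e), p(a)))  →  p(a)   [R3 at 1]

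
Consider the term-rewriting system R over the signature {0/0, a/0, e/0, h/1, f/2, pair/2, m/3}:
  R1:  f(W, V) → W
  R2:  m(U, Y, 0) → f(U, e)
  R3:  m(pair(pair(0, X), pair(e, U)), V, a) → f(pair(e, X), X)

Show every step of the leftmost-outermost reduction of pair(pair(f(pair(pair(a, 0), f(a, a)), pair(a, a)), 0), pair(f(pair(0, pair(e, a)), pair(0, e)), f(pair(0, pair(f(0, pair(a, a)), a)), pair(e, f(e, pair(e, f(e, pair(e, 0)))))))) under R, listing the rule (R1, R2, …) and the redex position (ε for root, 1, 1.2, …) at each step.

pair(pair(pair(pair(a, 0), a), 0), pair(pair(0, pair(e, a)), pair(0, pair(0, a))))

1. pair(pair(f(pair(pair(a, 0), f(a, a)), pair(a, a)), 0), pair(f(pair(0, pair(e, a)), pair(0, e)), f(pair(0, pair(f(0, pair(a, a)), a)), pair(e, f(e, pair(e, f(e, pair(e, 0))))))))  →  pair(pair(pair(pair(a, 0), f(a, a)), 0), pair(f(pair(0, pair(e, a)), pair(0, e)), f(pair(0, pair(f(0, pair(a, a)), a)), pair(e, f(e, pair(e, f(e, pair(e, 0))))))))   [R1 at 1.1]
2. pair(pair(pair(pair(a, 0), f(a, a)), 0), pair(f(pair(0, pair(e, a)), pair(0, e)), f(pair(0, pair(f(0, pair(a, a)), a)), pair(e, f(e, pair(e, f(e, pair(e, 0))))))))  →  pair(pair(pair(pair(a, 0), a), 0), pair(f(pair(0, pair(e, a)), pair(0, e)), f(pair(0, pair(f(0, pair(a, a)), a)), pair(e, f(e, pair(e, f(e, pair(e, 0))))))))   [R1 at 1.1.2]
3. pair(pair(pair(pair(a, 0), a), 0), pair(f(pair(0, pair(e, a)), pair(0, e)), f(pair(0, pair(f(0, pair(a, a)), a)), pair(e, f(e, pair(e, f(e, pair(e, 0))))))))  →  pair(pair(pair(pair(a, 0), a), 0), pair(pair(0, pair(e, a)), f(pair(0, pair(f(0, pair(a, a)), a)), pair(e, f(e, pair(e, f(e, pair(e, 0))))))))   [R1 at 2.1]
4. pair(pair(pair(pair(a, 0), a), 0), pair(pair(0, pair(e, a)), f(pair(0, pair(f(0, pair(a, a)), a)), pair(e, f(e, pair(e, f(e, pair(e, 0))))))))  →  pair(pair(pair(pair(a, 0), a), 0), pair(pair(0, pair(e, a)), pair(0, pair(f(0, pair(a, a)), a))))   [R1 at 2.2]
5. pair(pair(pair(pair(a, 0), a), 0), pair(pair(0, pair(e, a)), pair(0, pair(f(0, pair(a, a)), a))))  →  pair(pair(pair(pair(a, 0), a), 0), pair(pair(0, pair(e, a)), pair(0, pair(0, a))))   [R1 at 2.2.2.1]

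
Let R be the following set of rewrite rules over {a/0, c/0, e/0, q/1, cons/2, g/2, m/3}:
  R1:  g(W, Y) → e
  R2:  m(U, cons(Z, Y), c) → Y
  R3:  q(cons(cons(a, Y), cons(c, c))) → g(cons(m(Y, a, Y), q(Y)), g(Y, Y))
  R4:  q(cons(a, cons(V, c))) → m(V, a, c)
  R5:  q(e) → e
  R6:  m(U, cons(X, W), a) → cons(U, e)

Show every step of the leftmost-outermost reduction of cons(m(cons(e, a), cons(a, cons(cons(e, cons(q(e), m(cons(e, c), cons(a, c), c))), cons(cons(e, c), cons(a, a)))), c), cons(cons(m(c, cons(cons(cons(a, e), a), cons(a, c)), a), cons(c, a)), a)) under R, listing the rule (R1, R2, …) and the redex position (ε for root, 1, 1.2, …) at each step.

cons(cons(cons(e, cons(e, c)), cons(cons(e, c), cons(a, a))), cons(cons(cons(c, e), cons(c, a)), a))

1. cons(m(cons(e, a), cons(a, cons(cons(e, cons(q(e), m(cons(e, c), cons(a, c), c))), cons(cons(e, c), cons(a, a)))), c), cons(cons(m(c, cons(cons(cons(a, e), a), cons(a, c)), a), cons(c, a)), a))  →  cons(cons(cons(e, cons(q(e), m(cons(e, c), cons(a, c), c))), cons(cons(e, c), cons(a, a))), cons(cons(m(c, cons(cons(cons(a, e), a), cons(a, c)), a), cons(c, a)), a))   [R2 at 1]
2. cons(cons(cons(e, cons(q(e), m(cons(e, c), cons(a, c), c))), cons(cons(e, c), cons(a, a))), cons(cons(m(c, cons(cons(cons(a, e), a), cons(a, c)), a), cons(c, a)), a))  →  cons(cons(cons(e, cons(e, m(cons(e, c), cons(a, c), c))), cons(cons(e, c), cons(a, a))), cons(cons(m(c, cons(cons(cons(a, e), a), cons(a, c)), a), cons(c, a)), a))   [R5 at 1.1.2.1]
3. cons(cons(cons(e, cons(e, m(cons(e, c), cons(a, c), c))), cons(cons(e, c), cons(a, a))), cons(cons(m(c, cons(cons(cons(a, e), a), cons(a, c)), a), cons(c, a)), a))  →  cons(cons(cons(e, cons(e, c)), cons(cons(e, c), cons(a, a))), cons(cons(m(c, cons(cons(cons(a, e), a), cons(a, c)), a), cons(c, a)), a))   [R2 at 1.1.2.2]
4. cons(cons(cons(e, cons(e, c)), cons(cons(e, c), cons(a, a))), cons(cons(m(c, cons(cons(cons(a, e), a), cons(a, c)), a), cons(c, a)), a))  →  cons(cons(cons(e, cons(e, c)), cons(cons(e, c), cons(a, a))), cons(cons(cons(c, e), cons(c, a)), a))   [R6 at 2.1.1]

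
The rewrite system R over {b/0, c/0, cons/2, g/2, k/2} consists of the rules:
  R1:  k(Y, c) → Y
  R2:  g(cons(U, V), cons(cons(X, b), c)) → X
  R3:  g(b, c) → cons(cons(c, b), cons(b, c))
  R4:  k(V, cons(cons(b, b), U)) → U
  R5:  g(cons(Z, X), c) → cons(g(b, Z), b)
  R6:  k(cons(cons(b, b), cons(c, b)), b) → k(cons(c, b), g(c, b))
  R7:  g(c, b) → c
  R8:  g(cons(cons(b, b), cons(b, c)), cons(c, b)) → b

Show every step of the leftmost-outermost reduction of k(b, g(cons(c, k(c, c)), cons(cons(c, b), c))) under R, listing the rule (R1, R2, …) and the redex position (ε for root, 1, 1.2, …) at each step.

b

1. k(b, g(cons(c, k(c, c)), cons(cons(c, b), c)))  →  k(b, c)   [R2 at 2]
2. k(b, c)  →  b   [R1 at ε]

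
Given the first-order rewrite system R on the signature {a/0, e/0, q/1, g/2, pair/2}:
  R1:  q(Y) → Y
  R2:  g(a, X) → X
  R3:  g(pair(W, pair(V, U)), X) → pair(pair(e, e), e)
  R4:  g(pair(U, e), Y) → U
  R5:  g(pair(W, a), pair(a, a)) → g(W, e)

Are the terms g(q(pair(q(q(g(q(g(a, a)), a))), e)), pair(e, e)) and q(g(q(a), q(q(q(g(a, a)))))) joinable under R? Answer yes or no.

Reduce t₁ = g(q(pair(q(q(g(q(g(a, a)), a))), e)), pair(e, e)):
1. g(q(pair(q(q(g(q(g(a, a)), a))), e)), pair(e, e))  →  g(pair(q(q(g(q(g(a, a)), a))), e), pair(e, e))   [R1 at 1]
2. g(pair(q(q(g(q(g(a, a)), a))), e), pair(e, e))  →  q(q(g(q(g(a, a)), a)))   [R4 at ε]
3. q(q(g(q(g(a, a)), a)))  →  q(g(q(g(a, a)), a))   [R1 at ε]
4. q(g(q(g(a, a)), a))  →  g(q(g(a, a)), a)   [R1 at ε]
5. g(q(g(a, a)), a)  →  g(g(a, a), a)   [R1 at 1]
6. g(g(a, a), a)  →  g(a, a)   [R2 at 1]
7. g(a, a)  →  a   [R2 at ε]

Reduce t₂ = q(g(q(a), q(q(q(g(a, a)))))):
1. q(g(q(a), q(q(q(g(a, a))))))  →  g(q(a), q(q(q(g(a, a)))))   [R1 at ε]
2. g(q(a), q(q(q(g(a, a)))))  →  g(a, q(q(q(g(a, a)))))   [R1 at 1]
3. g(a, q(q(q(g(a, a)))))  →  q(q(q(g(a, a))))   [R2 at ε]
4. q(q(q(g(a, a))))  →  q(q(g(a, a)))   [R1 at ε]
5. q(q(g(a, a)))  →  q(g(a, a))   [R1 at ε]
6. q(g(a, a))  →  g(a, a)   [R1 at ε]
7. g(a, a)  →  a   [R2 at ε]

yes — NF(t₁) = a, NF(t₂) = a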